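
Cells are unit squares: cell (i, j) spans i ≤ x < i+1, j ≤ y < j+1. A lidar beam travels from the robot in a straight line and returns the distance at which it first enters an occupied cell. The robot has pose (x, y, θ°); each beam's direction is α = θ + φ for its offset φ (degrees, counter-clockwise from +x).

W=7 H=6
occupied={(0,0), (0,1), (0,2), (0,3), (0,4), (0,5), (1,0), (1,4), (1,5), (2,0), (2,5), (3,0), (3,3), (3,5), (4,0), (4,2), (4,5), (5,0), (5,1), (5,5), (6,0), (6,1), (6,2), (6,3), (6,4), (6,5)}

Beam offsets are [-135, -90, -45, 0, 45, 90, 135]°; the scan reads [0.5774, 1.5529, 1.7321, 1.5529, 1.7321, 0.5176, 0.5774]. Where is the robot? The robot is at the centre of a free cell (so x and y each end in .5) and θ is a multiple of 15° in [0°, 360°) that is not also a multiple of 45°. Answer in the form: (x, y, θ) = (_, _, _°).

Enumerate (i+0.5, j+0.5, θ) over the 16 free cells and 16 admissible headings. For each, cast all 7 beams and compare to the given ranges.
  (4.5, 1.5, 345°): beam 1 = 1.0000 ≠ 0.5774 ✗
  (2.5, 2.5, 30°): beam 1 = 1.5529 ≠ 0.5774 ✗
  (3.5, 4.5, 285°): beam 1 = 1.0000 ≠ 0.5774 ✗
  …
  (4.5, 3.5, 75°): r_1=0.5774, r_2=1.5529, r_3=1.7321, r_4=1.5529, r_5=1.7321, r_6=0.5176, r_7=0.5774 — all match ✓
No second candidate reproduces the full scan.

(x, y, θ) = (4.5, 3.5, 75°)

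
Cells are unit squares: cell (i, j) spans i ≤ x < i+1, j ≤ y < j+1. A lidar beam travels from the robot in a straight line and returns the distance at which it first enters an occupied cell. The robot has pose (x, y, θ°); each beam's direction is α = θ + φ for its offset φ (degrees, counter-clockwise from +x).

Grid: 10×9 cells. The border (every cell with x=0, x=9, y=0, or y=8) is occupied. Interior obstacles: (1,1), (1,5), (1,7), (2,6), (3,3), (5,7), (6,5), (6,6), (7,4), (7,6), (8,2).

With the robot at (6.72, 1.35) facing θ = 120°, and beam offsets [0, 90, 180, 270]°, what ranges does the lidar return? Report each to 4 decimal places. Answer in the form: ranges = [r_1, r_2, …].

ranges = [7.6788, 0.7000, 0.4041, 1.4780]

beam 1: φ=0°, α=120°
  cosα=-0.5000 sinα=0.8660 | (6,1) | tMaxX 1.4400 tMaxY 0.7506 | tΔX 2.0000 tΔY 1.1547
    t=0.7506 [y] (6,2)
    t=1.4400 [x] (5,2)
    t=1.9053 [y] (5,3)
    t=3.0600 [y] (5,4)
    t=3.4400 [x] (4,4)
    t=4.2147 [y] (4,5)
    t=5.3694 [y] (4,6)
    t=5.4400 [x] (3,6)
    t=6.5241 [y] (3,7)
    t=7.4400 [x] (2,7)
    t=7.6788 [y] (2,8) — stop
  → r_1 = 7.6788
beam 2: φ=90°, α=210°
  cosα=-0.8660 sinα=-0.5000 | (6,1) | tMaxX 0.8314 tMaxY 0.7000 | tΔX 1.1547 tΔY 2.0000
    t=0.7000 [y] (6,0) — stop
  → r_2 = 0.7000
beam 3: φ=180°, α=300°
  cosα=0.5000 sinα=-0.8660 | (6,1) | tMaxX 0.5600 tMaxY 0.4041 | tΔX 2.0000 tΔY 1.1547
    t=0.4041 [y] (6,0) — stop
  → r_3 = 0.4041
beam 4: φ=270°, α=30°
  cosα=0.8660 sinα=0.5000 | (6,1) | tMaxX 0.3233 tMaxY 1.3000 | tΔX 1.1547 tΔY 2.0000
    t=0.3233 [x] (7,1)
    t=1.3000 [y] (7,2)
    t=1.4780 [x] (8,2) — stop
  → r_4 = 1.4780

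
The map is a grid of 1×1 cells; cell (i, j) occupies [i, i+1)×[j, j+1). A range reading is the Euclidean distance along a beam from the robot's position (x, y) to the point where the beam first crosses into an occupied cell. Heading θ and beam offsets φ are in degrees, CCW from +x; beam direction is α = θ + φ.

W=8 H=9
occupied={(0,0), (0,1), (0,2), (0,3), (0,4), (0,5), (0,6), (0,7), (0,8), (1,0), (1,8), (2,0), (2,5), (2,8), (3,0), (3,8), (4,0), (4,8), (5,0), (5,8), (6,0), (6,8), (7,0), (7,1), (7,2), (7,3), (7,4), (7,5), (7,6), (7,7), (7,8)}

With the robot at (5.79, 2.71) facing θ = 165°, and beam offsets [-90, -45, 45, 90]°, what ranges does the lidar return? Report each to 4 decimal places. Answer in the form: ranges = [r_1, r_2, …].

ranges = [4.6751, 6.1084, 3.4200, 1.7703]

beam 1: φ=-90°, α=75°
  d=(0.2588,0.9659)  start (5,2)  tX=0.8114 tY=0.3002  stride 1/|dx|=3.8637 1/|dy|=1.0353
    cross y-line → (5,3), t=0.3002
    cross x-line → (6,3), t=0.8114
    cross y-line → (6,4), t=1.3355
    cross y-line → (6,5), t=2.3708
    cross y-line → (6,6), t=3.4061
    cross y-line → (6,7), t=4.4413
    cross x-line → (7,7), t=4.6751 (wall)
  → r_1 = 4.6751
beam 2: φ=-45°, α=120°
  d=(-0.5000,0.8660)  start (5,2)  tX=1.5800 tY=0.3349  stride 1/|dx|=2.0000 1/|dy|=1.1547
    cross y-line → (5,3), t=0.3349
    cross y-line → (5,4), t=1.4896
    cross x-line → (4,4), t=1.5800
    cross y-line → (4,5), t=2.6443
    cross x-line → (3,5), t=3.5800
    cross y-line → (3,6), t=3.7990
    cross y-line → (3,7), t=4.9537
    cross x-line → (2,7), t=5.5800
    cross y-line → (2,8), t=6.1084 (wall)
  → r_2 = 6.1084
beam 3: φ=45°, α=210°
  d=(-0.8660,-0.5000)  start (5,2)  tX=0.9122 tY=1.4200  stride 1/|dx|=1.1547 1/|dy|=2.0000
    cross x-line → (4,2), t=0.9122
    cross y-line → (4,1), t=1.4200
    cross x-line → (3,1), t=2.0669
    cross x-line → (2,1), t=3.2216
    cross y-line → (2,0), t=3.4200 (wall)
  → r_3 = 3.4200
beam 4: φ=90°, α=255°
  d=(-0.2588,-0.9659)  start (5,2)  tX=3.0523 tY=0.7350  stride 1/|dx|=3.8637 1/|dy|=1.0353
    cross y-line → (5,1), t=0.7350
    cross y-line → (5,0), t=1.7703 (wall)
  → r_4 = 1.7703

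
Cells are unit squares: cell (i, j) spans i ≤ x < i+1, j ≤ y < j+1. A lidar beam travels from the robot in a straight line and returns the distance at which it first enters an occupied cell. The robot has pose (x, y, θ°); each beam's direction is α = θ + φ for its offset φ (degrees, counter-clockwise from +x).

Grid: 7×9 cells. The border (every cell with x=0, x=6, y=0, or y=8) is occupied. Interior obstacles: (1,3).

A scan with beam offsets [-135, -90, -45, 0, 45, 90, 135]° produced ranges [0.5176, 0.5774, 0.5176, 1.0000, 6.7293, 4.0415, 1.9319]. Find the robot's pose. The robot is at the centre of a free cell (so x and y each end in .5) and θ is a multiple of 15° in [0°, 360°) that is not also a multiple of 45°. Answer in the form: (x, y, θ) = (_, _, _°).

The pose lattice has 34·16 = 544 candidates. Test each by forward raycasting.
  (4.5, 3.5, 165°): beam 1 = 1.7321 ≠ 0.5176 ✗
  (4.5, 2.5, 30°): beam 1 = 1.5529 ≠ 0.5176 ✗
  (3.5, 5.5, 150°): beam 1 = 2.5882 ≠ 0.5176 ✗
  (4.5, 1.5, 210°): beam 1 = 5.7956 ≠ 0.5176 ✗
  …
  (5.5, 1.5, 60°): r_1=0.5176, r_2=0.5774, r_3=0.5176, r_4=1.0000, r_5=6.7293, r_6=4.0415, r_7=1.9319 — all match ✓
Only this pose fits every beam.

(x, y, θ) = (5.5, 1.5, 60°)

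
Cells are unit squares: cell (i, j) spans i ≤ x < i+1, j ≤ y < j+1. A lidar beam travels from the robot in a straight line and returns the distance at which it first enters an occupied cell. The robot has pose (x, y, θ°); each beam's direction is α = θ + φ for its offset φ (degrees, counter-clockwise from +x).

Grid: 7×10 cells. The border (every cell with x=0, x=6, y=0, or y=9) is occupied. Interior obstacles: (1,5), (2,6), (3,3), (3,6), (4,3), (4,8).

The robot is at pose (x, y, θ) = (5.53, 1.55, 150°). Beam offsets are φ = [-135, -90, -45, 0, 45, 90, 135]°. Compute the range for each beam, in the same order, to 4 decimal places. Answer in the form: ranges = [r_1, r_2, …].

beam 1: φ=-135°, α=15°
  dir = (cos 15°, sin 15°) = (0.9659, 0.2588); from cell (5,1)
  next x-line at t=0.4866, next y-line at t=1.7387; Δt_x=1.0353, Δt_y=3.8637
    x: enter (6,1) at t=0.4866 ← occupied
  → r_1 = 0.4866
beam 2: φ=-90°, α=60°
  dir = (cos 60°, sin 60°) = (0.5000, 0.8660); from cell (5,1)
  next x-line at t=0.9400, next y-line at t=0.5196; Δt_x=2.0000, Δt_y=1.1547
    y: enter (5,2) at t=0.5196
    x: enter (6,2) at t=0.9400 ← occupied
  → r_2 = 0.9400
beam 3: φ=-45°, α=105°
  dir = (cos 105°, sin 105°) = (-0.2588, 0.9659); from cell (5,1)
  next x-line at t=2.0478, next y-line at t=0.4659; Δt_x=3.8637, Δt_y=1.0353
    y: enter (5,2) at t=0.4659
    y: enter (5,3) at t=1.5012
    x: enter (4,3) at t=2.0478 ← occupied
  → r_3 = 2.0478
beam 4: φ=0°, α=150°
  dir = (cos 150°, sin 150°) = (-0.8660, 0.5000); from cell (5,1)
  next x-line at t=0.6120, next y-line at t=0.9000; Δt_x=1.1547, Δt_y=2.0000
    x: enter (4,1) at t=0.6120
    y: enter (4,2) at t=0.9000
    x: enter (3,2) at t=1.7667
    y: enter (3,3) at t=2.9000 ← occupied
  → r_4 = 2.9000
beam 5: φ=45°, α=195°
  dir = (cos 195°, sin 195°) = (-0.9659, -0.2588); from cell (5,1)
  next x-line at t=0.5487, next y-line at t=2.1250; Δt_x=1.0353, Δt_y=3.8637
    x: enter (4,1) at t=0.5487
    x: enter (3,1) at t=1.5840
    y: enter (3,0) at t=2.1250 ← occupied
  → r_5 = 2.1250
beam 6: φ=90°, α=240°
  dir = (cos 240°, sin 240°) = (-0.5000, -0.8660); from cell (5,1)
  next x-line at t=1.0600, next y-line at t=0.6351; Δt_x=2.0000, Δt_y=1.1547
    y: enter (5,0) at t=0.6351 ← occupied
  → r_6 = 0.6351
beam 7: φ=135°, α=285°
  dir = (cos 285°, sin 285°) = (0.2588, -0.9659); from cell (5,1)
  next x-line at t=1.8159, next y-line at t=0.5694; Δt_x=3.8637, Δt_y=1.0353
    y: enter (5,0) at t=0.5694 ← occupied
  → r_7 = 0.5694

ranges = [0.4866, 0.9400, 2.0478, 2.9000, 2.1250, 0.6351, 0.5694]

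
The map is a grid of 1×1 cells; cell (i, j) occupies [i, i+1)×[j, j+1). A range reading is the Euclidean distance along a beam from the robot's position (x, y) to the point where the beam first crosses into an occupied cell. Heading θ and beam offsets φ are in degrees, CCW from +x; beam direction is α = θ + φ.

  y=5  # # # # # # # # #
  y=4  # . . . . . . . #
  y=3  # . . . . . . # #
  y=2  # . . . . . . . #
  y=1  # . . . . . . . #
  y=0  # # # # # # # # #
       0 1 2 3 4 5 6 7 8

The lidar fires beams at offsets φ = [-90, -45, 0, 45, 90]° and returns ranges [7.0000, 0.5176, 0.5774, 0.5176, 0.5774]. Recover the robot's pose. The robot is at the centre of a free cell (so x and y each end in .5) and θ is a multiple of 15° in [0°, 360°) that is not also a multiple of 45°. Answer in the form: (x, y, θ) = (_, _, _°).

(x, y, θ) = (7.5, 4.5, 300°)

The pose lattice has 27·16 = 432 candidates. Test each by forward raycasting.
  (5.5, 3.5, 30°): beam 1 = 2.8868 ≠ 7.0000 ✗
  (2.5, 3.5, 330°): beam 1 = 2.8868 ≠ 7.0000 ✗
  (5.5, 3.5, 300°): beam 1 = 5.0000 ≠ 7.0000 ✗
  …
  (7.5, 4.5, 300°): r_1=7.0000, r_2=0.5176, r_3=0.5774, r_4=0.5176, r_5=0.5774 — all match ✓
No second candidate reproduces the full scan.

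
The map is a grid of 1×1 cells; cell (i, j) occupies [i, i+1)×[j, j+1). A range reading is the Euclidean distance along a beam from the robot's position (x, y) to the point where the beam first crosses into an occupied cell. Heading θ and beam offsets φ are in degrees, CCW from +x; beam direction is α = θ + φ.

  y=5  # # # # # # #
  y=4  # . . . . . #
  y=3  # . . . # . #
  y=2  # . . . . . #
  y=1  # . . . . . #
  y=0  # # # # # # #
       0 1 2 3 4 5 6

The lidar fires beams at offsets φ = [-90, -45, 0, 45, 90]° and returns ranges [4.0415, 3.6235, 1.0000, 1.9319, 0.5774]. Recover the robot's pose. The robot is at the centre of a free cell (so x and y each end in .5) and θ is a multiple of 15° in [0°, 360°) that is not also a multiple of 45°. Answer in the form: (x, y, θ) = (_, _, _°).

(x, y, θ) = (3.5, 4.5, 330°)

Enumerate (i+0.5, j+0.5, θ) over the 19 free cells and 16 admissible headings. For each, cast all 5 beams and compare to the given ranges.
  (1.5, 2.5, 165°): beam 1 = 2.5882 ≠ 4.0415 ✗
  (1.5, 4.5, 120°): beam 1 = 1.0000 ≠ 4.0415 ✗
  (5.5, 2.5, 165°): beam 1 = 1.9319 ≠ 4.0415 ✗
  (2.5, 3.5, 345°): beam 1 = 2.5882 ≠ 4.0415 ✗
  (3.5, 3.5, 240°): beam 1 = 2.8868 ≠ 4.0415 ✗
  …
  (3.5, 4.5, 330°): r_1=4.0415, r_2=3.6235, r_3=1.0000, r_4=1.9319, r_5=0.5774 — all match ✓
Unique over the lattice → pose = (3.5, 4.5, 330°).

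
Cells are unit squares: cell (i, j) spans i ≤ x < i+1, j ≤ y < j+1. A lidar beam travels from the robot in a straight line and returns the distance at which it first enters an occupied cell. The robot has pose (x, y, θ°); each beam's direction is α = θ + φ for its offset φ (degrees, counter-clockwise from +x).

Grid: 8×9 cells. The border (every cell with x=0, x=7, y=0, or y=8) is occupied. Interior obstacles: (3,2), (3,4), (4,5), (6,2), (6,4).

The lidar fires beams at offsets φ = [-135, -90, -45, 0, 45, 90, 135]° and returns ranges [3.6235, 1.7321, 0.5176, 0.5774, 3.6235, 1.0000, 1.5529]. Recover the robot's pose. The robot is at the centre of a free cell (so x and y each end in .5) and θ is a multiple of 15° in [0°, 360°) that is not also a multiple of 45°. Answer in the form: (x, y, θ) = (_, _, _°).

Candidates: 37 free-cell centres × 16 headings = 592 poses. Raycast each; keep the one whose scan matches to 4 dp.
  (1.5, 7.5, 285°): beam 1 = 0.5774 ≠ 3.6235 ✗
  (3.5, 3.5, 60°): beam 1 = 0.5176 ≠ 3.6235 ✗
  (4.5, 4.5, 75°): beam 1 = 4.0415 ≠ 3.6235 ✗
  …
  (5.5, 4.5, 30°): r_1=3.6235, r_2=1.7321, r_3=0.5176, r_4=0.5774, r_5=3.6235, r_6=1.0000, r_7=1.5529 — all match ✓
Unique over the lattice → pose = (5.5, 4.5, 30°).

(x, y, θ) = (5.5, 4.5, 30°)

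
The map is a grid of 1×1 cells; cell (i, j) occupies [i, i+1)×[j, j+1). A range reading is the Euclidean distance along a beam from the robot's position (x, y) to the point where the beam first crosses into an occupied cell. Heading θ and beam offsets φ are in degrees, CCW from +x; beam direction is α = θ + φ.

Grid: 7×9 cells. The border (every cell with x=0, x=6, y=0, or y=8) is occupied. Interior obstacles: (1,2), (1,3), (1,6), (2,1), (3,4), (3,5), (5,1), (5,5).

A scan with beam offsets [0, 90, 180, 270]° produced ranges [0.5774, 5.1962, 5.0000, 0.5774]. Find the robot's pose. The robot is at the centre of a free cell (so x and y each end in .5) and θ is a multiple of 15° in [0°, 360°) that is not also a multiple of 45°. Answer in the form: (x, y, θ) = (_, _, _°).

The pose lattice has 27·16 = 432 candidates. Test each by forward raycasting.
  (4.5, 3.5, 120°): beam 1 = 1.0000 ≠ 0.5774 ✗
  (3.5, 6.5, 195°): beam 1 = 1.5529 ≠ 0.5774 ✗
  (2.5, 4.5, 60°): beam 1 = 1.0000 ≠ 0.5774 ✗
  (5.5, 7.5, 255°): beam 1 = 1.5529 ≠ 0.5774 ✗
  …
  (1.5, 5.5, 210°): r_1=0.5774, r_2=5.1962, r_3=5.0000, r_4=0.5774 — all match ✓
Only this pose fits every beam.

(x, y, θ) = (1.5, 5.5, 210°)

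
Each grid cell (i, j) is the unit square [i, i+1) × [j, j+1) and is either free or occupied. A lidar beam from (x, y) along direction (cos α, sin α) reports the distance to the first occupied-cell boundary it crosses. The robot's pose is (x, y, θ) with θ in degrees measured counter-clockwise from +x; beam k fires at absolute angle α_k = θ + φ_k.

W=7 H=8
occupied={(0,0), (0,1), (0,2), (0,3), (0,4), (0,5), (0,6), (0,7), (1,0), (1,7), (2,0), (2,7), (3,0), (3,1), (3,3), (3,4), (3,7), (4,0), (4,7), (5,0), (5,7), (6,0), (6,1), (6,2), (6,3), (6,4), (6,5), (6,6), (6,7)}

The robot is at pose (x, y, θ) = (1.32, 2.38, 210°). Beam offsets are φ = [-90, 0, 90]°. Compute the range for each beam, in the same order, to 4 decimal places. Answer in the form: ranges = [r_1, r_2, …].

beam 1: φ=-90°, α=120°
  direction (-0.5000, 0.8660); cell (1,2); t to first gridline: x 0.6400, y 0.7159 (then +2.0000 / +1.1547)
    (0,2) via x @ 0.6400  # hit
  → r_1 = 0.6400
beam 2: φ=0°, α=210°
  direction (-0.8660, -0.5000); cell (1,2); t to first gridline: x 0.3695, y 0.7600 (then +1.1547 / +2.0000)
    (0,2) via x @ 0.3695  # hit
  → r_2 = 0.3695
beam 3: φ=90°, α=300°
  direction (0.5000, -0.8660); cell (1,2); t to first gridline: x 1.3600, y 0.4388 (then +2.0000 / +1.1547)
    (1,1) via y @ 0.4388
    (2,1) via x @ 1.3600
    (2,0) via y @ 1.5935  # hit
  → r_3 = 1.5935

ranges = [0.6400, 0.3695, 1.5935]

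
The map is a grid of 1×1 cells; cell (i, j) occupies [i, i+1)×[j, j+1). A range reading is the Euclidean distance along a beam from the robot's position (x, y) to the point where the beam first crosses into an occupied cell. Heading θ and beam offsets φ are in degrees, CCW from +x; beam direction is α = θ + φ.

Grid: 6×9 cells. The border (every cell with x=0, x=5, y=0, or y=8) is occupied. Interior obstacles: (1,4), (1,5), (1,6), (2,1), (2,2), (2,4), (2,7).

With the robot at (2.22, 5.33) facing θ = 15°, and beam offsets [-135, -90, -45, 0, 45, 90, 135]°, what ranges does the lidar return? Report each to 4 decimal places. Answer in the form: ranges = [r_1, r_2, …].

beam 1: φ=-135°, α=240°
  direction (-0.5000, -0.8660); cell (2,5); t to first gridline: x 0.4400, y 0.3811 (then +2.0000 / +1.1547)
    (2,4) via y @ 0.3811  # hit
  → r_1 = 0.3811
beam 2: φ=-90°, α=285°
  direction (0.2588, -0.9659); cell (2,5); t to first gridline: x 3.0137, y 0.3416 (then +3.8637 / +1.0353)
    (2,4) via y @ 0.3416  # hit
  → r_2 = 0.3416
beam 3: φ=-45°, α=330°
  direction (0.8660, -0.5000); cell (2,5); t to first gridline: x 0.9007, y 0.6600 (then +1.1547 / +2.0000)
    (2,4) via y @ 0.6600  # hit
  → r_3 = 0.6600
beam 4: φ=0°, α=15°
  direction (0.9659, 0.2588); cell (2,5); t to first gridline: x 0.8075, y 2.5887 (then +1.0353 / +3.8637)
    (3,5) via x @ 0.8075
    (4,5) via x @ 1.8428
    (4,6) via y @ 2.5887
    (5,6) via x @ 2.8781  # hit
  → r_4 = 2.8781
beam 5: φ=45°, α=60°
  direction (0.5000, 0.8660); cell (2,5); t to first gridline: x 1.5600, y 0.7736 (then +2.0000 / +1.1547)
    (2,6) via y @ 0.7736
    (3,6) via x @ 1.5600
    (3,7) via y @ 1.9283
    (3,8) via y @ 3.0831  # hit
  → r_5 = 3.0831
beam 6: φ=90°, α=105°
  direction (-0.2588, 0.9659); cell (2,5); t to first gridline: x 0.8500, y 0.6936 (then +3.8637 / +1.0353)
    (2,6) via y @ 0.6936
    (1,6) via x @ 0.8500  # hit
  → r_6 = 0.8500
beam 7: φ=135°, α=150°
  direction (-0.8660, 0.5000); cell (2,5); t to first gridline: x 0.2540, y 1.3400 (then +1.1547 / +2.0000)
    (1,5) via x @ 0.2540  # hit
  → r_7 = 0.2540

ranges = [0.3811, 0.3416, 0.6600, 2.8781, 3.0831, 0.8500, 0.2540]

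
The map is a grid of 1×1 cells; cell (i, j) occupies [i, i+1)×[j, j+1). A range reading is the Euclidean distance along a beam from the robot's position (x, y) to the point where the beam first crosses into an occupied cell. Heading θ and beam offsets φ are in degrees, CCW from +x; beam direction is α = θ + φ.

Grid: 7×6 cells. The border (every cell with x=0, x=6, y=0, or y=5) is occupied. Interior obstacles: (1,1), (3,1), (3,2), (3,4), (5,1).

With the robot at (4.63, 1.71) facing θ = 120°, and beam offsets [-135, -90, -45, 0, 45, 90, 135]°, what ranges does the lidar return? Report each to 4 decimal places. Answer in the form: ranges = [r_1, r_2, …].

beam 1: φ=-135°, α=345°
  direction (0.9659, -0.2588); cell (4,1); t to first gridline: x 0.3831, y 2.7432 (then +1.0353 / +3.8637)
    (5,1) via x @ 0.3831  # hit
  → r_1 = 0.3831
beam 2: φ=-90°, α=30°
  direction (0.8660, 0.5000); cell (4,1); t to first gridline: x 0.4272, y 0.5800 (then +1.1547 / +2.0000)
    (5,1) via x @ 0.4272  # hit
  → r_2 = 0.4272
beam 3: φ=-45°, α=75°
  direction (0.2588, 0.9659); cell (4,1); t to first gridline: x 1.4296, y 0.3002 (then +3.8637 / +1.0353)
    (4,2) via y @ 0.3002
    (4,3) via y @ 1.3355
    (5,3) via x @ 1.4296
    (5,4) via y @ 2.3708
    (5,5) via y @ 3.4061  # hit
  → r_3 = 3.4061
beam 4: φ=0°, α=120°
  direction (-0.5000, 0.8660); cell (4,1); t to first gridline: x 1.2600, y 0.3349 (then +2.0000 / +1.1547)
    (4,2) via y @ 0.3349
    (3,2) via x @ 1.2600  # hit
  → r_4 = 1.2600
beam 5: φ=45°, α=165°
  direction (-0.9659, 0.2588); cell (4,1); t to first gridline: x 0.6522, y 1.1205 (then +1.0353 / +3.8637)
    (3,1) via x @ 0.6522  # hit
  → r_5 = 0.6522
beam 6: φ=90°, α=210°
  direction (-0.8660, -0.5000); cell (4,1); t to first gridline: x 0.7275, y 1.4200 (then +1.1547 / +2.0000)
    (3,1) via x @ 0.7275  # hit
  → r_6 = 0.7275
beam 7: φ=135°, α=255°
  direction (-0.2588, -0.9659); cell (4,1); t to first gridline: x 2.4341, y 0.7350 (then +3.8637 / +1.0353)
    (4,0) via y @ 0.7350  # hit
  → r_7 = 0.7350

ranges = [0.3831, 0.4272, 3.4061, 1.2600, 0.6522, 0.7275, 0.7350]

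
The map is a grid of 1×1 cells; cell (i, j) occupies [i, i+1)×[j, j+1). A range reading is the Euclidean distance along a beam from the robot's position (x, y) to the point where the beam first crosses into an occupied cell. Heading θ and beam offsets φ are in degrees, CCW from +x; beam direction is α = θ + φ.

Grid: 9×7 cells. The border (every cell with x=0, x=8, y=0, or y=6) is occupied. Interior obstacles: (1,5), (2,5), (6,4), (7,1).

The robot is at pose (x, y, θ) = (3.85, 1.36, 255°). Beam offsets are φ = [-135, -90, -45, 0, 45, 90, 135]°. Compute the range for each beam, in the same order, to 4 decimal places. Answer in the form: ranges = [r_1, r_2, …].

ranges = [4.2031, 2.9505, 0.7200, 0.3727, 0.4157, 1.3909, 4.7920]

beam 1: φ=-135°, α=120°
  d=(-0.5000,0.8660)  start (3,1)  tX=1.7000 tY=0.7390  stride 1/|dx|=2.0000 1/|dy|=1.1547
    cross y-line → (3,2), t=0.7390
    cross x-line → (2,2), t=1.7000
    cross y-line → (2,3), t=1.8937
    cross y-line → (2,4), t=3.0484
    cross x-line → (1,4), t=3.7000
    cross y-line → (1,5), t=4.2031 (wall)
  → r_1 = 4.2031
beam 2: φ=-90°, α=165°
  d=(-0.9659,0.2588)  start (3,1)  tX=0.8800 tY=2.4728  stride 1/|dx|=1.0353 1/|dy|=3.8637
    cross x-line → (2,1), t=0.8800
    cross x-line → (1,1), t=1.9153
    cross y-line → (1,2), t=2.4728
    cross x-line → (0,2), t=2.9505 (wall)
  → r_2 = 2.9505
beam 3: φ=-45°, α=210°
  d=(-0.8660,-0.5000)  start (3,1)  tX=0.9815 tY=0.7200  stride 1/|dx|=1.1547 1/|dy|=2.0000
    cross y-line → (3,0), t=0.7200 (wall)
  → r_3 = 0.7200
beam 4: φ=0°, α=255°
  d=(-0.2588,-0.9659)  start (3,1)  tX=3.2841 tY=0.3727  stride 1/|dx|=3.8637 1/|dy|=1.0353
    cross y-line → (3,0), t=0.3727 (wall)
  → r_4 = 0.3727
beam 5: φ=45°, α=300°
  d=(0.5000,-0.8660)  start (3,1)  tX=0.3000 tY=0.4157  stride 1/|dx|=2.0000 1/|dy|=1.1547
    cross x-line → (4,1), t=0.3000
    cross y-line → (4,0), t=0.4157 (wall)
  → r_5 = 0.4157
beam 6: φ=90°, α=345°
  d=(0.9659,-0.2588)  start (3,1)  tX=0.1553 tY=1.3909  stride 1/|dx|=1.0353 1/|dy|=3.8637
    cross x-line → (4,1), t=0.1553
    cross x-line → (5,1), t=1.1906
    cross y-line → (5,0), t=1.3909 (wall)
  → r_6 = 1.3909
beam 7: φ=135°, α=30°
  d=(0.8660,0.5000)  start (3,1)  tX=0.1732 tY=1.2800  stride 1/|dx|=1.1547 1/|dy|=2.0000
    cross x-line → (4,1), t=0.1732
    cross y-line → (4,2), t=1.2800
    cross x-line → (5,2), t=1.3279
    cross x-line → (6,2), t=2.4826
    cross y-line → (6,3), t=3.2800
    cross x-line → (7,3), t=3.6373
    cross x-line → (8,3), t=4.7920 (wall)
  → r_7 = 4.7920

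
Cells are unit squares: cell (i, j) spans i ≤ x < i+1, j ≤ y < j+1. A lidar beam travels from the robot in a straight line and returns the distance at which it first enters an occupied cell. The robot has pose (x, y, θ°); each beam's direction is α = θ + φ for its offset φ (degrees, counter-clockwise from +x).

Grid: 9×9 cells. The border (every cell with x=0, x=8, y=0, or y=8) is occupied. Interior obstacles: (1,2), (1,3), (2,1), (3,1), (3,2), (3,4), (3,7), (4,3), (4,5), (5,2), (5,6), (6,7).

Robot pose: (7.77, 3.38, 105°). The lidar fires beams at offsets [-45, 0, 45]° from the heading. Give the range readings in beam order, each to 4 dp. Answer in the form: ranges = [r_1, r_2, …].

ranges = [0.4600, 3.7477, 3.2400]

beam 1: φ=-45°, α=60°
  direction (0.5000, 0.8660); cell (7,3); t to first gridline: x 0.4600, y 0.7159 (then +2.0000 / +1.1547)
    (8,3) via x @ 0.4600  # hit
  → r_1 = 0.4600
beam 2: φ=0°, α=105°
  direction (-0.2588, 0.9659); cell (7,3); t to first gridline: x 2.9751, y 0.6419 (then +3.8637 / +1.0353)
    (7,4) via y @ 0.6419
    (7,5) via y @ 1.6771
    (7,6) via y @ 2.7124
    (6,6) via x @ 2.9751
    (6,7) via y @ 3.7477  # hit
  → r_2 = 3.7477
beam 3: φ=45°, α=150°
  direction (-0.8660, 0.5000); cell (7,3); t to first gridline: x 0.8891, y 1.2400 (then +1.1547 / +2.0000)
    (6,3) via x @ 0.8891
    (6,4) via y @ 1.2400
    (5,4) via x @ 2.0438
    (4,4) via x @ 3.1985
    (4,5) via y @ 3.2400  # hit
  → r_3 = 3.2400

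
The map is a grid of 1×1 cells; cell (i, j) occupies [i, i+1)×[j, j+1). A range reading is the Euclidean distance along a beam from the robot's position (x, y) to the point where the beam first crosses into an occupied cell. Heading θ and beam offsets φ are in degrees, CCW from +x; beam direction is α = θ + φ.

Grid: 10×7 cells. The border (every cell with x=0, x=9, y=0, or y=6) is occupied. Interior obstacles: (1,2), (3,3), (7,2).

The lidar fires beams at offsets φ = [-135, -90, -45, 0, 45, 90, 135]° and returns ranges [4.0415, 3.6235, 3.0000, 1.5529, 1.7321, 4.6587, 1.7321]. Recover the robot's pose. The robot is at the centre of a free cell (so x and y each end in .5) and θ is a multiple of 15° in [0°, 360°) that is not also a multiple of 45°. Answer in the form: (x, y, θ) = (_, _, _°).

(x, y, θ) = (5.5, 4.5, 75°)

The pose lattice has 37·16 = 592 candidates. Test each by forward raycasting.
  (2.5, 5.5, 345°): beam 1 = 1.7321 ≠ 4.0415 ✗
  (7.5, 4.5, 165°): beam 1 = 1.7321 ≠ 4.0415 ✗
  (1.5, 4.5, 120°): beam 1 = 1.9319 ≠ 4.0415 ✗
  (5.5, 5.5, 75°): beam 1 = 3.0000 ≠ 4.0415 ✗
  (4.5, 4.5, 345°): beam 1 = 1.0000 ≠ 4.0415 ✗
  …
  (5.5, 4.5, 75°): r_1=4.0415, r_2=3.6235, r_3=3.0000, r_4=1.5529, r_5=1.7321, r_6=4.6587, r_7=1.7321 — all match ✓
Unique over the lattice → pose = (5.5, 4.5, 75°).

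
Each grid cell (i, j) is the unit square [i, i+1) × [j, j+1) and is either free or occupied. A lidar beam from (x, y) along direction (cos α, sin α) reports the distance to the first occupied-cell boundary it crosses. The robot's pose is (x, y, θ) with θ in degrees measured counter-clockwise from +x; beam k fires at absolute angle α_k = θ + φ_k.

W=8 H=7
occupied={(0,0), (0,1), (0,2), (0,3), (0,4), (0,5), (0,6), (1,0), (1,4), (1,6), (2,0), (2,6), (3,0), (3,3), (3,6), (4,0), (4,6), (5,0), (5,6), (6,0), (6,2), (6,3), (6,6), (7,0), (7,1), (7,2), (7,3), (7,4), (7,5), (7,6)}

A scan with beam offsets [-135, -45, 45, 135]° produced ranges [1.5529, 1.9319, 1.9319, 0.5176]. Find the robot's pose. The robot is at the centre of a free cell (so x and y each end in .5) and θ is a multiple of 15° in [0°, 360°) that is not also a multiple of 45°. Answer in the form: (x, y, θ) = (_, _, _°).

(x, y, θ) = (2.5, 5.5, 330°)

Candidates: 26 free-cell centres × 16 headings = 416 poses. Raycast each; keep the one whose scan matches to 4 dp.
  (1.5, 3.5, 105°): beam 1 = 5.0000 ≠ 1.5529 ✗
  (5.5, 5.5, 195°): beam 1 = 0.5774 ≠ 1.5529 ✗
  (2.5, 1.5, 75°): beam 1 = 0.5774 ≠ 1.5529 ✗
  (6.5, 5.5, 105°): beam 1 = 0.5774 ≠ 1.5529 ✗
  …
  (2.5, 5.5, 330°): r_1=1.5529, r_2=1.9319, r_3=1.9319, r_4=0.5176 — all match ✓
Unique over the lattice → pose = (2.5, 5.5, 330°).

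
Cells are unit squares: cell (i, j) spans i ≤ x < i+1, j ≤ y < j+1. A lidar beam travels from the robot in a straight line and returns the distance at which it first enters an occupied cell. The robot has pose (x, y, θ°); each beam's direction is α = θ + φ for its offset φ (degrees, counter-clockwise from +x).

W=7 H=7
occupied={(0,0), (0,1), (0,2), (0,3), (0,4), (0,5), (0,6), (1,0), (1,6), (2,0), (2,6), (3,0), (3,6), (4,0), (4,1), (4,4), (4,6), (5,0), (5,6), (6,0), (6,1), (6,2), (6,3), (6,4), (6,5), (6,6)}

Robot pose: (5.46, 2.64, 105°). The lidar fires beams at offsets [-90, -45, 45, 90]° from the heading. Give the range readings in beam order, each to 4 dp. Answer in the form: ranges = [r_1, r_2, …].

beam 1: φ=-90°, α=15°
  d=(0.9659,0.2588)  start (5,2)  tX=0.5590 tY=1.3909  stride 1/|dx|=1.0353 1/|dy|=3.8637
    cross x-line → (6,2), t=0.5590 (wall)
  → r_1 = 0.5590
beam 2: φ=-45°, α=60°
  d=(0.5000,0.8660)  start (5,2)  tX=1.0800 tY=0.4157  stride 1/|dx|=2.0000 1/|dy|=1.1547
    cross y-line → (5,3), t=0.4157
    cross x-line → (6,3), t=1.0800 (wall)
  → r_2 = 1.0800
beam 3: φ=45°, α=150°
  d=(-0.8660,0.5000)  start (5,2)  tX=0.5312 tY=0.7200  stride 1/|dx|=1.1547 1/|dy|=2.0000
    cross x-line → (4,2), t=0.5312
    cross y-line → (4,3), t=0.7200
    cross x-line → (3,3), t=1.6859
    cross y-line → (3,4), t=2.7200
    cross x-line → (2,4), t=2.8406
    cross x-line → (1,4), t=3.9953
    cross y-line → (1,5), t=4.7200
    cross x-line → (0,5), t=5.1500 (wall)
  → r_3 = 5.1500
beam 4: φ=90°, α=195°
  d=(-0.9659,-0.2588)  start (5,2)  tX=0.4762 tY=2.4728  stride 1/|dx|=1.0353 1/|dy|=3.8637
    cross x-line → (4,2), t=0.4762
    cross x-line → (3,2), t=1.5115
    cross y-line → (3,1), t=2.4728
    cross x-line → (2,1), t=2.5468
    cross x-line → (1,1), t=3.5821
    cross x-line → (0,1), t=4.6173 (wall)
  → r_4 = 4.6173

ranges = [0.5590, 1.0800, 5.1500, 4.6173]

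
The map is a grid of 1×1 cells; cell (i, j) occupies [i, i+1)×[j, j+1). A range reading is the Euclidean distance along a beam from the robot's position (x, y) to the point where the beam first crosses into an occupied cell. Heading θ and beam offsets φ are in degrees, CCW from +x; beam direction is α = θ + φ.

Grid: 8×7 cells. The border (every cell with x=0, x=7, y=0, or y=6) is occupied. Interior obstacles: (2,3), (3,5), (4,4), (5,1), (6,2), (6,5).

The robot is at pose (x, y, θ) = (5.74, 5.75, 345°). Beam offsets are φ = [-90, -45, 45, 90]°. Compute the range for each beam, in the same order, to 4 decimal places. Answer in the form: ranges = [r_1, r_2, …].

beam 1: φ=-90°, α=255°
  dir = (cos 255°, sin 255°) = (-0.2588, -0.9659); from cell (5,5)
  next x-line at t=2.8591, next y-line at t=0.7765; Δt_x=3.8637, Δt_y=1.0353
    y: enter (5,4) at t=0.7765
    y: enter (5,3) at t=1.8117
    y: enter (5,2) at t=2.8470
    x: enter (4,2) at t=2.8591
    y: enter (4,1) at t=3.8823
    y: enter (4,0) at t=4.9176 ← occupied
  → r_1 = 4.9176
beam 2: φ=-45°, α=300°
  dir = (cos 300°, sin 300°) = (0.5000, -0.8660); from cell (5,5)
  next x-line at t=0.5200, next y-line at t=0.8660; Δt_x=2.0000, Δt_y=1.1547
    x: enter (6,5) at t=0.5200 ← occupied
  → r_2 = 0.5200
beam 3: φ=45°, α=30°
  dir = (cos 30°, sin 30°) = (0.8660, 0.5000); from cell (5,5)
  next x-line at t=0.3002, next y-line at t=0.5000; Δt_x=1.1547, Δt_y=2.0000
    x: enter (6,5) at t=0.3002 ← occupied
  → r_3 = 0.3002
beam 4: φ=90°, α=75°
  dir = (cos 75°, sin 75°) = (0.2588, 0.9659); from cell (5,5)
  next x-line at t=1.0046, next y-line at t=0.2588; Δt_x=3.8637, Δt_y=1.0353
    y: enter (5,6) at t=0.2588 ← occupied
  → r_4 = 0.2588

ranges = [4.9176, 0.5200, 0.3002, 0.2588]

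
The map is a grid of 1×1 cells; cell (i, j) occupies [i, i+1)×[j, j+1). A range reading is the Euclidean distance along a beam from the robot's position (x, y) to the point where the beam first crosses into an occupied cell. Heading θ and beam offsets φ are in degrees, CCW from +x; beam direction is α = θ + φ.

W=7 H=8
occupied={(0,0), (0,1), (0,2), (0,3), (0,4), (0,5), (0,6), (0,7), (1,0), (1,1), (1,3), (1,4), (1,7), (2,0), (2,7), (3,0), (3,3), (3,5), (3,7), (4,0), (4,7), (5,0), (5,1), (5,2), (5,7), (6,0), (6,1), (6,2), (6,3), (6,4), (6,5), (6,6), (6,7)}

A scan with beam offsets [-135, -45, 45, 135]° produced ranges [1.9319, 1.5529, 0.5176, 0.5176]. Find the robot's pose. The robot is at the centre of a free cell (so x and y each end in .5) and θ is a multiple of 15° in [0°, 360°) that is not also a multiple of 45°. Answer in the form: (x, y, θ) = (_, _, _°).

(x, y, θ) = (5.5, 3.5, 210°)

The pose lattice has 23·16 = 368 candidates. Test each by forward raycasting.
  (4.5, 3.5, 330°): beam 1 = 0.5176 ≠ 1.9319 ✗
  (4.5, 5.5, 210°): beam 1 = 1.5529 ≠ 1.9319 ✗
  (2.5, 6.5, 345°): beam 1 = 1.7321 ≠ 1.9319 ✗
  (3.5, 1.5, 345°): beam 1 = 1.0000 ≠ 1.9319 ✗
  (5.5, 6.5, 240°): beam 1 = 0.5176 ≠ 1.9319 ✗
  …
  (5.5, 3.5, 210°): r_1=1.9319, r_2=1.5529, r_3=0.5176, r_4=0.5176 — all match ✓
Only this pose fits every beam.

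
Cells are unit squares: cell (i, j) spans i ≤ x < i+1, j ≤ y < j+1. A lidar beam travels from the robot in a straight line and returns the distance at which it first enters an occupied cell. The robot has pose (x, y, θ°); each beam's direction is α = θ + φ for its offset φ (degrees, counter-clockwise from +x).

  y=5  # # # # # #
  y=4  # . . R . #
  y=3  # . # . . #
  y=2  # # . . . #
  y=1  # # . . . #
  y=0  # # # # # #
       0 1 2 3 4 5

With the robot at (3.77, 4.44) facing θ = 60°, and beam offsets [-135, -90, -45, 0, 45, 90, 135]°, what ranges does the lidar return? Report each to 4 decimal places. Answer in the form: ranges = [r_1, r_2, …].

beam 1: φ=-135°, α=285°
  d=(0.2588,-0.9659)  start (3,4)  tX=0.8887 tY=0.4555  stride 1/|dx|=3.8637 1/|dy|=1.0353
    cross y-line → (3,3), t=0.4555
    cross x-line → (4,3), t=0.8887
    cross y-line → (4,2), t=1.4908
    cross y-line → (4,1), t=2.5261
    cross y-line → (4,0), t=3.5614 (wall)
  → r_1 = 3.5614
beam 2: φ=-90°, α=330°
  d=(0.8660,-0.5000)  start (3,4)  tX=0.2656 tY=0.8800  stride 1/|dx|=1.1547 1/|dy|=2.0000
    cross x-line → (4,4), t=0.2656
    cross y-line → (4,3), t=0.8800
    cross x-line → (5,3), t=1.4203 (wall)
  → r_2 = 1.4203
beam 3: φ=-45°, α=15°
  d=(0.9659,0.2588)  start (3,4)  tX=0.2381 tY=2.1637  stride 1/|dx|=1.0353 1/|dy|=3.8637
    cross x-line → (4,4), t=0.2381
    cross x-line → (5,4), t=1.2734 (wall)
  → r_3 = 1.2734
beam 4: φ=0°, α=60°
  d=(0.5000,0.8660)  start (3,4)  tX=0.4600 tY=0.6466  stride 1/|dx|=2.0000 1/|dy|=1.1547
    cross x-line → (4,4), t=0.4600
    cross y-line → (4,5), t=0.6466 (wall)
  → r_4 = 0.6466
beam 5: φ=45°, α=105°
  d=(-0.2588,0.9659)  start (3,4)  tX=2.9751 tY=0.5798  stride 1/|dx|=3.8637 1/|dy|=1.0353
    cross y-line → (3,5), t=0.5798 (wall)
  → r_5 = 0.5798
beam 6: φ=90°, α=150°
  d=(-0.8660,0.5000)  start (3,4)  tX=0.8891 tY=1.1200  stride 1/|dx|=1.1547 1/|dy|=2.0000
    cross x-line → (2,4), t=0.8891
    cross y-line → (2,5), t=1.1200 (wall)
  → r_6 = 1.1200
beam 7: φ=135°, α=195°
  d=(-0.9659,-0.2588)  start (3,4)  tX=0.7972 tY=1.7000  stride 1/|dx|=1.0353 1/|dy|=3.8637
    cross x-line → (2,4), t=0.7972
    cross y-line → (2,3), t=1.7000 (wall)
  → r_7 = 1.7000

ranges = [3.5614, 1.4203, 1.2734, 0.6466, 0.5798, 1.1200, 1.7000]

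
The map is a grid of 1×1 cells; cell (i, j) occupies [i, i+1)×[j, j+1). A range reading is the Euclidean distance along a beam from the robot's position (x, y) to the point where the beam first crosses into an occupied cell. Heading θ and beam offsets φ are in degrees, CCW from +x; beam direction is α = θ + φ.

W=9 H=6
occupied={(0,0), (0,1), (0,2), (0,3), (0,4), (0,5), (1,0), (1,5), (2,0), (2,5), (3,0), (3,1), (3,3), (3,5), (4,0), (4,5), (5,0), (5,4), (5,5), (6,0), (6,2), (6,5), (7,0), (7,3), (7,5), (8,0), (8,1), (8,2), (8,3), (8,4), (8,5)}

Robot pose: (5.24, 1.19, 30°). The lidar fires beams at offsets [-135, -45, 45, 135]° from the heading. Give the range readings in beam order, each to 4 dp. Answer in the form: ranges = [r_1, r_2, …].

beam 1: φ=-135°, α=255°
  cosα=-0.2588 sinα=-0.9659 | (5,1) | tMaxX 0.9273 tMaxY 0.1967 | tΔX 3.8637 tΔY 1.0353
    t=0.1967 [y] (5,0) — stop
  → r_1 = 0.1967
beam 2: φ=-45°, α=345°
  cosα=0.9659 sinα=-0.2588 | (5,1) | tMaxX 0.7868 tMaxY 0.7341 | tΔX 1.0353 tΔY 3.8637
    t=0.7341 [y] (5,0) — stop
  → r_2 = 0.7341
beam 3: φ=45°, α=75°
  cosα=0.2588 sinα=0.9659 | (5,1) | tMaxX 2.9364 tMaxY 0.8386 | tΔX 3.8637 tΔY 1.0353
    t=0.8386 [y] (5,2)
    t=1.8738 [y] (5,3)
    t=2.9091 [y] (5,4) — stop
  → r_3 = 2.9091
beam 4: φ=135°, α=165°
  cosα=-0.9659 sinα=0.2588 | (5,1) | tMaxX 0.2485 tMaxY 3.1296 | tΔX 1.0353 tΔY 3.8637
    t=0.2485 [x] (4,1)
    t=1.2837 [x] (3,1) — stop
  → r_4 = 1.2837

ranges = [0.1967, 0.7341, 2.9091, 1.2837]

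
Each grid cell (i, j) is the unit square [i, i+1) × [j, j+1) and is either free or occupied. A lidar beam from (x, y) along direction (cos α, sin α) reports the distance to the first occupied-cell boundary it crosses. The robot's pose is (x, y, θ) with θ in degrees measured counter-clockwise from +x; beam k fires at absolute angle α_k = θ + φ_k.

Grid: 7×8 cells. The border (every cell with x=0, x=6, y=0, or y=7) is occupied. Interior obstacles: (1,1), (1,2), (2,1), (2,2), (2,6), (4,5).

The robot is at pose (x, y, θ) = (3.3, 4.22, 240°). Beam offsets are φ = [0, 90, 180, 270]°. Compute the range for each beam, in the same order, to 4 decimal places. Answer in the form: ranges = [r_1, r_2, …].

ranges = [1.4087, 3.1177, 1.4000, 2.6558]

beam 1: φ=0°, α=240°
  d=(-0.5000,-0.8660)  start (3,4)  tX=0.6000 tY=0.2540  stride 1/|dx|=2.0000 1/|dy|=1.1547
    cross y-line → (3,3), t=0.2540
    cross x-line → (2,3), t=0.6000
    cross y-line → (2,2), t=1.4087 (wall)
  → r_1 = 1.4087
beam 2: φ=90°, α=330°
  d=(0.8660,-0.5000)  start (3,4)  tX=0.8083 tY=0.4400  stride 1/|dx|=1.1547 1/|dy|=2.0000
    cross y-line → (3,3), t=0.4400
    cross x-line → (4,3), t=0.8083
    cross x-line → (5,3), t=1.9630
    cross y-line → (5,2), t=2.4400
    cross x-line → (6,2), t=3.1177 (wall)
  → r_2 = 3.1177
beam 3: φ=180°, α=60°
  d=(0.5000,0.8660)  start (3,4)  tX=1.4000 tY=0.9007  stride 1/|dx|=2.0000 1/|dy|=1.1547
    cross y-line → (3,5), t=0.9007
    cross x-line → (4,5), t=1.4000 (wall)
  → r_3 = 1.4000
beam 4: φ=270°, α=150°
  d=(-0.8660,0.5000)  start (3,4)  tX=0.3464 tY=1.5600  stride 1/|dx|=1.1547 1/|dy|=2.0000
    cross x-line → (2,4), t=0.3464
    cross x-line → (1,4), t=1.5011
    cross y-line → (1,5), t=1.5600
    cross x-line → (0,5), t=2.6558 (wall)
  → r_4 = 2.6558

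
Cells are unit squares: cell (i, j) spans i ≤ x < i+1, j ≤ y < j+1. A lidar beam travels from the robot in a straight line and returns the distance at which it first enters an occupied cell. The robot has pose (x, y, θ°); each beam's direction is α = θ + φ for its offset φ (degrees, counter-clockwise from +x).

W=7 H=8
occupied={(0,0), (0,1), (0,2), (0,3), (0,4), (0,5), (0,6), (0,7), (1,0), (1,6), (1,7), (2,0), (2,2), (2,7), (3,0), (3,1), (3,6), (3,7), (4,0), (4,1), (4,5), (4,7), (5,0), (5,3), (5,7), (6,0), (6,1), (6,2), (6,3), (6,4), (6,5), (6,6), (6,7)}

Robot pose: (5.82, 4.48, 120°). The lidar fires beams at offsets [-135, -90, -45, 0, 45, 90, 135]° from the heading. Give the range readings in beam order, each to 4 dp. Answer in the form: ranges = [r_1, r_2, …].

beam 1: φ=-135°, α=345°
  dir = (cos 345°, sin 345°) = (0.9659, -0.2588); from cell (5,4)
  next x-line at t=0.1863, next y-line at t=1.8546; Δt_x=1.0353, Δt_y=3.8637
    x: enter (6,4) at t=0.1863 ← occupied
  → r_1 = 0.1863
beam 2: φ=-90°, α=30°
  dir = (cos 30°, sin 30°) = (0.8660, 0.5000); from cell (5,4)
  next x-line at t=0.2078, next y-line at t=1.0400; Δt_x=1.1547, Δt_y=2.0000
    x: enter (6,4) at t=0.2078 ← occupied
  → r_2 = 0.2078
beam 3: φ=-45°, α=75°
  dir = (cos 75°, sin 75°) = (0.2588, 0.9659); from cell (5,4)
  next x-line at t=0.6955, next y-line at t=0.5383; Δt_x=3.8637, Δt_y=1.0353
    y: enter (5,5) at t=0.5383
    x: enter (6,5) at t=0.6955 ← occupied
  → r_3 = 0.6955
beam 4: φ=0°, α=120°
  dir = (cos 120°, sin 120°) = (-0.5000, 0.8660); from cell (5,4)
  next x-line at t=1.6400, next y-line at t=0.6004; Δt_x=2.0000, Δt_y=1.1547
    y: enter (5,5) at t=0.6004
    x: enter (4,5) at t=1.6400 ← occupied
  → r_4 = 1.6400
beam 5: φ=45°, α=165°
  dir = (cos 165°, sin 165°) = (-0.9659, 0.2588); from cell (5,4)
  next x-line at t=0.8489, next y-line at t=2.0091; Δt_x=1.0353, Δt_y=3.8637
    x: enter (4,4) at t=0.8489
    x: enter (3,4) at t=1.8842
    y: enter (3,5) at t=2.0091
    x: enter (2,5) at t=2.9195
    x: enter (1,5) at t=3.9548
    x: enter (0,5) at t=4.9900 ← occupied
  → r_5 = 4.9900
beam 6: φ=90°, α=210°
  dir = (cos 210°, sin 210°) = (-0.8660, -0.5000); from cell (5,4)
  next x-line at t=0.9469, next y-line at t=0.9600; Δt_x=1.1547, Δt_y=2.0000
    x: enter (4,4) at t=0.9469
    y: enter (4,3) at t=0.9600
    x: enter (3,3) at t=2.1016
    y: enter (3,2) at t=2.9600
    x: enter (2,2) at t=3.2563 ← occupied
  → r_6 = 3.2563
beam 7: φ=135°, α=255°
  dir = (cos 255°, sin 255°) = (-0.2588, -0.9659); from cell (5,4)
  next x-line at t=3.1682, next y-line at t=0.4969; Δt_x=3.8637, Δt_y=1.0353
    y: enter (5,3) at t=0.4969 ← occupied
  → r_7 = 0.4969

ranges = [0.1863, 0.2078, 0.6955, 1.6400, 4.9900, 3.2563, 0.4969]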